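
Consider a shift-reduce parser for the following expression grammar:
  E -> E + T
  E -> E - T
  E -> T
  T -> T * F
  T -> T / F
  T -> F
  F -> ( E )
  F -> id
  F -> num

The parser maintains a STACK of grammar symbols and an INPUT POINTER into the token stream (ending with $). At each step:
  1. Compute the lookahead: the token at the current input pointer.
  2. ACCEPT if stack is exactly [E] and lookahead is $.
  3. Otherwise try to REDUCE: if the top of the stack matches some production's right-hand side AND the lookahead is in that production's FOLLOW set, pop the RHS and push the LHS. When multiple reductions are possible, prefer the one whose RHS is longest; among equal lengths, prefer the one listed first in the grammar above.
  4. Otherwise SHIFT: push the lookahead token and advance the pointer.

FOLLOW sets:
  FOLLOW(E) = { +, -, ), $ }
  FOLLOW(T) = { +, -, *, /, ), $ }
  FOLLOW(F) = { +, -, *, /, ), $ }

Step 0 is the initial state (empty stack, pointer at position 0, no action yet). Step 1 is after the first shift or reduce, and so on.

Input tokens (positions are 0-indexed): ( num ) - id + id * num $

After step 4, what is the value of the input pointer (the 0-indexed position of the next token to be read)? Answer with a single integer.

Step 1: shift (. Stack=[(] ptr=1 lookahead=num remaining=[num ) - id + id * num $]
Step 2: shift num. Stack=[( num] ptr=2 lookahead=) remaining=[) - id + id * num $]
Step 3: reduce F->num. Stack=[( F] ptr=2 lookahead=) remaining=[) - id + id * num $]
Step 4: reduce T->F. Stack=[( T] ptr=2 lookahead=) remaining=[) - id + id * num $]

Answer: 2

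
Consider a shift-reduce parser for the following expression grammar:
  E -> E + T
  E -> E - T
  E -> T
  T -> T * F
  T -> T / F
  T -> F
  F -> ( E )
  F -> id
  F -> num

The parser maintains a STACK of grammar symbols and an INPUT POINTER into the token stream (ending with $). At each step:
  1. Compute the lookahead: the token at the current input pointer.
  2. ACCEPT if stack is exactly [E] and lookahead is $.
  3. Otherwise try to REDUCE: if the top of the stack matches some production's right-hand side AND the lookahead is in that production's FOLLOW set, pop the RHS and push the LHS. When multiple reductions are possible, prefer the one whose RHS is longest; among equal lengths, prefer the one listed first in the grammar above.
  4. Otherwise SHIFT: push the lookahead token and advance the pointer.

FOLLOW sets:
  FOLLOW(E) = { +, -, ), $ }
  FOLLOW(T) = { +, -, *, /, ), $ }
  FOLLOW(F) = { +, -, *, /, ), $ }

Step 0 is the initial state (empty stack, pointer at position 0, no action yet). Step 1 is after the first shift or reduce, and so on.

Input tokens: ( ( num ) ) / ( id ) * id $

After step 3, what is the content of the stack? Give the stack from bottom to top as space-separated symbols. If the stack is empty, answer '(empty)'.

Answer: ( ( num

Derivation:
Step 1: shift (. Stack=[(] ptr=1 lookahead=( remaining=[( num ) ) / ( id ) * id $]
Step 2: shift (. Stack=[( (] ptr=2 lookahead=num remaining=[num ) ) / ( id ) * id $]
Step 3: shift num. Stack=[( ( num] ptr=3 lookahead=) remaining=[) ) / ( id ) * id $]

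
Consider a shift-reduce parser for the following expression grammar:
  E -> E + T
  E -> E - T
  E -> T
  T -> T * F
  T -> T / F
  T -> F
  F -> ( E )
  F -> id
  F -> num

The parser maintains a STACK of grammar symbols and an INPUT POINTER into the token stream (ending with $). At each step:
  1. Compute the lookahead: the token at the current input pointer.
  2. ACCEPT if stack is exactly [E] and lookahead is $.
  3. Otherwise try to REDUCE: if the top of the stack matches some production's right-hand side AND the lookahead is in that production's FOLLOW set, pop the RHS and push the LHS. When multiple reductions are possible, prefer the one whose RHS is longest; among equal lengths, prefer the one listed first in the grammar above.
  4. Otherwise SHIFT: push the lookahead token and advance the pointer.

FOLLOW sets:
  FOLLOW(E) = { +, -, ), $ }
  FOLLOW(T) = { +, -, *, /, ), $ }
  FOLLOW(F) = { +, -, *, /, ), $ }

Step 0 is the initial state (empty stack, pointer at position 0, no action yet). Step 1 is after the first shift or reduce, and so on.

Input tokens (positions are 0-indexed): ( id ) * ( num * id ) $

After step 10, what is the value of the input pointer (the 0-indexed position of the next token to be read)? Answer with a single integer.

Step 1: shift (. Stack=[(] ptr=1 lookahead=id remaining=[id ) * ( num * id ) $]
Step 2: shift id. Stack=[( id] ptr=2 lookahead=) remaining=[) * ( num * id ) $]
Step 3: reduce F->id. Stack=[( F] ptr=2 lookahead=) remaining=[) * ( num * id ) $]
Step 4: reduce T->F. Stack=[( T] ptr=2 lookahead=) remaining=[) * ( num * id ) $]
Step 5: reduce E->T. Stack=[( E] ptr=2 lookahead=) remaining=[) * ( num * id ) $]
Step 6: shift ). Stack=[( E )] ptr=3 lookahead=* remaining=[* ( num * id ) $]
Step 7: reduce F->( E ). Stack=[F] ptr=3 lookahead=* remaining=[* ( num * id ) $]
Step 8: reduce T->F. Stack=[T] ptr=3 lookahead=* remaining=[* ( num * id ) $]
Step 9: shift *. Stack=[T *] ptr=4 lookahead=( remaining=[( num * id ) $]
Step 10: shift (. Stack=[T * (] ptr=5 lookahead=num remaining=[num * id ) $]

Answer: 5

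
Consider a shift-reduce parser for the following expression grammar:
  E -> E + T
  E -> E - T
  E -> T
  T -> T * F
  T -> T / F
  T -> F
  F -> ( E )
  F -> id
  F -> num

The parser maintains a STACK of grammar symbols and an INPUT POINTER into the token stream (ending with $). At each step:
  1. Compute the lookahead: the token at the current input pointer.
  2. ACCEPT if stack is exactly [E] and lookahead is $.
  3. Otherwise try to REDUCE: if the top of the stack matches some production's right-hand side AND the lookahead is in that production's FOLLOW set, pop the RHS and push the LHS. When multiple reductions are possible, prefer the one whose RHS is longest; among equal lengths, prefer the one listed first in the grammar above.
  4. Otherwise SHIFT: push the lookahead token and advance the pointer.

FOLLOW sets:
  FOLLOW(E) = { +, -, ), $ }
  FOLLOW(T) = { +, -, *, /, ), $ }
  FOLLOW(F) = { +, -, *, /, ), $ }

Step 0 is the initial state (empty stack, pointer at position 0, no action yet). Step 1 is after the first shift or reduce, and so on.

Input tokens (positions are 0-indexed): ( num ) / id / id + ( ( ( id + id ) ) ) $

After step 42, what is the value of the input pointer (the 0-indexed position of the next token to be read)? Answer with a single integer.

Answer: 17

Derivation:
Step 1: shift (. Stack=[(] ptr=1 lookahead=num remaining=[num ) / id / id + ( ( ( id + id ) ) ) $]
Step 2: shift num. Stack=[( num] ptr=2 lookahead=) remaining=[) / id / id + ( ( ( id + id ) ) ) $]
Step 3: reduce F->num. Stack=[( F] ptr=2 lookahead=) remaining=[) / id / id + ( ( ( id + id ) ) ) $]
Step 4: reduce T->F. Stack=[( T] ptr=2 lookahead=) remaining=[) / id / id + ( ( ( id + id ) ) ) $]
Step 5: reduce E->T. Stack=[( E] ptr=2 lookahead=) remaining=[) / id / id + ( ( ( id + id ) ) ) $]
Step 6: shift ). Stack=[( E )] ptr=3 lookahead=/ remaining=[/ id / id + ( ( ( id + id ) ) ) $]
Step 7: reduce F->( E ). Stack=[F] ptr=3 lookahead=/ remaining=[/ id / id + ( ( ( id + id ) ) ) $]
Step 8: reduce T->F. Stack=[T] ptr=3 lookahead=/ remaining=[/ id / id + ( ( ( id + id ) ) ) $]
Step 9: shift /. Stack=[T /] ptr=4 lookahead=id remaining=[id / id + ( ( ( id + id ) ) ) $]
Step 10: shift id. Stack=[T / id] ptr=5 lookahead=/ remaining=[/ id + ( ( ( id + id ) ) ) $]
Step 11: reduce F->id. Stack=[T / F] ptr=5 lookahead=/ remaining=[/ id + ( ( ( id + id ) ) ) $]
Step 12: reduce T->T / F. Stack=[T] ptr=5 lookahead=/ remaining=[/ id + ( ( ( id + id ) ) ) $]
Step 13: shift /. Stack=[T /] ptr=6 lookahead=id remaining=[id + ( ( ( id + id ) ) ) $]
Step 14: shift id. Stack=[T / id] ptr=7 lookahead=+ remaining=[+ ( ( ( id + id ) ) ) $]
Step 15: reduce F->id. Stack=[T / F] ptr=7 lookahead=+ remaining=[+ ( ( ( id + id ) ) ) $]
Step 16: reduce T->T / F. Stack=[T] ptr=7 lookahead=+ remaining=[+ ( ( ( id + id ) ) ) $]
Step 17: reduce E->T. Stack=[E] ptr=7 lookahead=+ remaining=[+ ( ( ( id + id ) ) ) $]
Step 18: shift +. Stack=[E +] ptr=8 lookahead=( remaining=[( ( ( id + id ) ) ) $]
Step 19: shift (. Stack=[E + (] ptr=9 lookahead=( remaining=[( ( id + id ) ) ) $]
Step 20: shift (. Stack=[E + ( (] ptr=10 lookahead=( remaining=[( id + id ) ) ) $]
Step 21: shift (. Stack=[E + ( ( (] ptr=11 lookahead=id remaining=[id + id ) ) ) $]
Step 22: shift id. Stack=[E + ( ( ( id] ptr=12 lookahead=+ remaining=[+ id ) ) ) $]
Step 23: reduce F->id. Stack=[E + ( ( ( F] ptr=12 lookahead=+ remaining=[+ id ) ) ) $]
Step 24: reduce T->F. Stack=[E + ( ( ( T] ptr=12 lookahead=+ remaining=[+ id ) ) ) $]
Step 25: reduce E->T. Stack=[E + ( ( ( E] ptr=12 lookahead=+ remaining=[+ id ) ) ) $]
Step 26: shift +. Stack=[E + ( ( ( E +] ptr=13 lookahead=id remaining=[id ) ) ) $]
Step 27: shift id. Stack=[E + ( ( ( E + id] ptr=14 lookahead=) remaining=[) ) ) $]
Step 28: reduce F->id. Stack=[E + ( ( ( E + F] ptr=14 lookahead=) remaining=[) ) ) $]
Step 29: reduce T->F. Stack=[E + ( ( ( E + T] ptr=14 lookahead=) remaining=[) ) ) $]
Step 30: reduce E->E + T. Stack=[E + ( ( ( E] ptr=14 lookahead=) remaining=[) ) ) $]
Step 31: shift ). Stack=[E + ( ( ( E )] ptr=15 lookahead=) remaining=[) ) $]
Step 32: reduce F->( E ). Stack=[E + ( ( F] ptr=15 lookahead=) remaining=[) ) $]
Step 33: reduce T->F. Stack=[E + ( ( T] ptr=15 lookahead=) remaining=[) ) $]
Step 34: reduce E->T. Stack=[E + ( ( E] ptr=15 lookahead=) remaining=[) ) $]
Step 35: shift ). Stack=[E + ( ( E )] ptr=16 lookahead=) remaining=[) $]
Step 36: reduce F->( E ). Stack=[E + ( F] ptr=16 lookahead=) remaining=[) $]
Step 37: reduce T->F. Stack=[E + ( T] ptr=16 lookahead=) remaining=[) $]
Step 38: reduce E->T. Stack=[E + ( E] ptr=16 lookahead=) remaining=[) $]
Step 39: shift ). Stack=[E + ( E )] ptr=17 lookahead=$ remaining=[$]
Step 40: reduce F->( E ). Stack=[E + F] ptr=17 lookahead=$ remaining=[$]
Step 41: reduce T->F. Stack=[E + T] ptr=17 lookahead=$ remaining=[$]
Step 42: reduce E->E + T. Stack=[E] ptr=17 lookahead=$ remaining=[$]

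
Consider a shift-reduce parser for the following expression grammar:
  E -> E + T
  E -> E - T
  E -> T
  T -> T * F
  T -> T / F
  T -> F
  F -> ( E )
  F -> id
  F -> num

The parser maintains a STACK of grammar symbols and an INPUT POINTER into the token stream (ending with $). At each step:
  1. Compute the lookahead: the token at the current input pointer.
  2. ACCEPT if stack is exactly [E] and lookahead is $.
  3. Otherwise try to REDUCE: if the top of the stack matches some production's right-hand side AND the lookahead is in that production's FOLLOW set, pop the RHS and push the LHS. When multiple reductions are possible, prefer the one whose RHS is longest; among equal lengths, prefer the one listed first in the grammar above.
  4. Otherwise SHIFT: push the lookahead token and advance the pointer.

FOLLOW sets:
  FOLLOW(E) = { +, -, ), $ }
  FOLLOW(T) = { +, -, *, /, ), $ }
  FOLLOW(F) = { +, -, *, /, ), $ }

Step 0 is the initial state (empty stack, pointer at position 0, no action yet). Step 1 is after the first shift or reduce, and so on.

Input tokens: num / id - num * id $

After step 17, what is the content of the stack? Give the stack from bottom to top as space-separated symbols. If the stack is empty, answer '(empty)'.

Step 1: shift num. Stack=[num] ptr=1 lookahead=/ remaining=[/ id - num * id $]
Step 2: reduce F->num. Stack=[F] ptr=1 lookahead=/ remaining=[/ id - num * id $]
Step 3: reduce T->F. Stack=[T] ptr=1 lookahead=/ remaining=[/ id - num * id $]
Step 4: shift /. Stack=[T /] ptr=2 lookahead=id remaining=[id - num * id $]
Step 5: shift id. Stack=[T / id] ptr=3 lookahead=- remaining=[- num * id $]
Step 6: reduce F->id. Stack=[T / F] ptr=3 lookahead=- remaining=[- num * id $]
Step 7: reduce T->T / F. Stack=[T] ptr=3 lookahead=- remaining=[- num * id $]
Step 8: reduce E->T. Stack=[E] ptr=3 lookahead=- remaining=[- num * id $]
Step 9: shift -. Stack=[E -] ptr=4 lookahead=num remaining=[num * id $]
Step 10: shift num. Stack=[E - num] ptr=5 lookahead=* remaining=[* id $]
Step 11: reduce F->num. Stack=[E - F] ptr=5 lookahead=* remaining=[* id $]
Step 12: reduce T->F. Stack=[E - T] ptr=5 lookahead=* remaining=[* id $]
Step 13: shift *. Stack=[E - T *] ptr=6 lookahead=id remaining=[id $]
Step 14: shift id. Stack=[E - T * id] ptr=7 lookahead=$ remaining=[$]
Step 15: reduce F->id. Stack=[E - T * F] ptr=7 lookahead=$ remaining=[$]
Step 16: reduce T->T * F. Stack=[E - T] ptr=7 lookahead=$ remaining=[$]
Step 17: reduce E->E - T. Stack=[E] ptr=7 lookahead=$ remaining=[$]

Answer: E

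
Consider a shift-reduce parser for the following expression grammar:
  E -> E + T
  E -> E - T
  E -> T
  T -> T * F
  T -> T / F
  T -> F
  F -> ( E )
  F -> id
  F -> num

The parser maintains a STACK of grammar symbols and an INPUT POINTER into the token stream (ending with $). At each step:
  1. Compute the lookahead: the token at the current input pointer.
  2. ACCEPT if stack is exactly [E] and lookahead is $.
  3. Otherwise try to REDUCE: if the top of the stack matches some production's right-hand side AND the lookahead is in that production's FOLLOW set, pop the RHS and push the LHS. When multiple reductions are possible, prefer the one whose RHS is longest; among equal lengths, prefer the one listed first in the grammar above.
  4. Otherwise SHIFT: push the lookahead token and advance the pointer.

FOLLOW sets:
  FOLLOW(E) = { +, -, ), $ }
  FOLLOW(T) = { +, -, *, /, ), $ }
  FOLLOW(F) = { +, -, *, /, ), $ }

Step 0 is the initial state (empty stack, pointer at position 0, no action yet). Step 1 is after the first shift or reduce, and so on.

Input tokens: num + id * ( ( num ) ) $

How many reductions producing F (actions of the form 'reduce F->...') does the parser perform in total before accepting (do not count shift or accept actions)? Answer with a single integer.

Answer: 5

Derivation:
Step 1: shift num. Stack=[num] ptr=1 lookahead=+ remaining=[+ id * ( ( num ) ) $]
Step 2: reduce F->num. Stack=[F] ptr=1 lookahead=+ remaining=[+ id * ( ( num ) ) $]
Step 3: reduce T->F. Stack=[T] ptr=1 lookahead=+ remaining=[+ id * ( ( num ) ) $]
Step 4: reduce E->T. Stack=[E] ptr=1 lookahead=+ remaining=[+ id * ( ( num ) ) $]
Step 5: shift +. Stack=[E +] ptr=2 lookahead=id remaining=[id * ( ( num ) ) $]
Step 6: shift id. Stack=[E + id] ptr=3 lookahead=* remaining=[* ( ( num ) ) $]
Step 7: reduce F->id. Stack=[E + F] ptr=3 lookahead=* remaining=[* ( ( num ) ) $]
Step 8: reduce T->F. Stack=[E + T] ptr=3 lookahead=* remaining=[* ( ( num ) ) $]
Step 9: shift *. Stack=[E + T *] ptr=4 lookahead=( remaining=[( ( num ) ) $]
Step 10: shift (. Stack=[E + T * (] ptr=5 lookahead=( remaining=[( num ) ) $]
Step 11: shift (. Stack=[E + T * ( (] ptr=6 lookahead=num remaining=[num ) ) $]
Step 12: shift num. Stack=[E + T * ( ( num] ptr=7 lookahead=) remaining=[) ) $]
Step 13: reduce F->num. Stack=[E + T * ( ( F] ptr=7 lookahead=) remaining=[) ) $]
Step 14: reduce T->F. Stack=[E + T * ( ( T] ptr=7 lookahead=) remaining=[) ) $]
Step 15: reduce E->T. Stack=[E + T * ( ( E] ptr=7 lookahead=) remaining=[) ) $]
Step 16: shift ). Stack=[E + T * ( ( E )] ptr=8 lookahead=) remaining=[) $]
Step 17: reduce F->( E ). Stack=[E + T * ( F] ptr=8 lookahead=) remaining=[) $]
Step 18: reduce T->F. Stack=[E + T * ( T] ptr=8 lookahead=) remaining=[) $]
Step 19: reduce E->T. Stack=[E + T * ( E] ptr=8 lookahead=) remaining=[) $]
Step 20: shift ). Stack=[E + T * ( E )] ptr=9 lookahead=$ remaining=[$]
Step 21: reduce F->( E ). Stack=[E + T * F] ptr=9 lookahead=$ remaining=[$]
Step 22: reduce T->T * F. Stack=[E + T] ptr=9 lookahead=$ remaining=[$]
Step 23: reduce E->E + T. Stack=[E] ptr=9 lookahead=$ remaining=[$]
Step 24: accept. Stack=[E] ptr=9 lookahead=$ remaining=[$]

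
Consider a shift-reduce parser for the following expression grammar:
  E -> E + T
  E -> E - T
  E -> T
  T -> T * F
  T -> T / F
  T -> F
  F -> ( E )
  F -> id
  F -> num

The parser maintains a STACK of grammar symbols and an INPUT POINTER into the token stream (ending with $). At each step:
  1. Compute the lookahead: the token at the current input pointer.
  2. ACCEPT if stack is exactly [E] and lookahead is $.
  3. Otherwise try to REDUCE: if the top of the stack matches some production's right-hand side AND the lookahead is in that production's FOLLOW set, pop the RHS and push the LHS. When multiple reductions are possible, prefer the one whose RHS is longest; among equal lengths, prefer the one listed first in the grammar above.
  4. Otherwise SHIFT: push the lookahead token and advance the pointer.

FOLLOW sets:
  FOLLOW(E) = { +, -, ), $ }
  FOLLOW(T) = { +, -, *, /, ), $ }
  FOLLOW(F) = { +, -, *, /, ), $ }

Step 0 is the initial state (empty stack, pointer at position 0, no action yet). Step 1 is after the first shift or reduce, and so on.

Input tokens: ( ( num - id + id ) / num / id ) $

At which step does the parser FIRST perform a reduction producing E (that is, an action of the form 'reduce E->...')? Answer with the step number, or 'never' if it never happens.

Step 1: shift (. Stack=[(] ptr=1 lookahead=( remaining=[( num - id + id ) / num / id ) $]
Step 2: shift (. Stack=[( (] ptr=2 lookahead=num remaining=[num - id + id ) / num / id ) $]
Step 3: shift num. Stack=[( ( num] ptr=3 lookahead=- remaining=[- id + id ) / num / id ) $]
Step 4: reduce F->num. Stack=[( ( F] ptr=3 lookahead=- remaining=[- id + id ) / num / id ) $]
Step 5: reduce T->F. Stack=[( ( T] ptr=3 lookahead=- remaining=[- id + id ) / num / id ) $]
Step 6: reduce E->T. Stack=[( ( E] ptr=3 lookahead=- remaining=[- id + id ) / num / id ) $]

Answer: 6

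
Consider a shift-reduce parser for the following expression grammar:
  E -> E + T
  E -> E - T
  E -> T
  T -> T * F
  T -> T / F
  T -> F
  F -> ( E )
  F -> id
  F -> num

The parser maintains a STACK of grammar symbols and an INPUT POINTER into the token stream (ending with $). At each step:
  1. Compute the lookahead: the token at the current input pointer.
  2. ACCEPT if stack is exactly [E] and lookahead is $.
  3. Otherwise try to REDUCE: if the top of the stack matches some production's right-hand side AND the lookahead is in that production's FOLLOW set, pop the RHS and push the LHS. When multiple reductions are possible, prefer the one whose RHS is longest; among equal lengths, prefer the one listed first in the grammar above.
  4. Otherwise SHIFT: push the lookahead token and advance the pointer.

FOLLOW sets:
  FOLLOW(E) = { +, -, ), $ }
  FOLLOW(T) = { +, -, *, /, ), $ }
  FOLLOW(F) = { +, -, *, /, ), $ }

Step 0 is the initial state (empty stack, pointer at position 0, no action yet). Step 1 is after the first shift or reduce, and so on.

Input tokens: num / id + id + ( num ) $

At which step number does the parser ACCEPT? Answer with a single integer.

Answer: 24

Derivation:
Step 1: shift num. Stack=[num] ptr=1 lookahead=/ remaining=[/ id + id + ( num ) $]
Step 2: reduce F->num. Stack=[F] ptr=1 lookahead=/ remaining=[/ id + id + ( num ) $]
Step 3: reduce T->F. Stack=[T] ptr=1 lookahead=/ remaining=[/ id + id + ( num ) $]
Step 4: shift /. Stack=[T /] ptr=2 lookahead=id remaining=[id + id + ( num ) $]
Step 5: shift id. Stack=[T / id] ptr=3 lookahead=+ remaining=[+ id + ( num ) $]
Step 6: reduce F->id. Stack=[T / F] ptr=3 lookahead=+ remaining=[+ id + ( num ) $]
Step 7: reduce T->T / F. Stack=[T] ptr=3 lookahead=+ remaining=[+ id + ( num ) $]
Step 8: reduce E->T. Stack=[E] ptr=3 lookahead=+ remaining=[+ id + ( num ) $]
Step 9: shift +. Stack=[E +] ptr=4 lookahead=id remaining=[id + ( num ) $]
Step 10: shift id. Stack=[E + id] ptr=5 lookahead=+ remaining=[+ ( num ) $]
Step 11: reduce F->id. Stack=[E + F] ptr=5 lookahead=+ remaining=[+ ( num ) $]
Step 12: reduce T->F. Stack=[E + T] ptr=5 lookahead=+ remaining=[+ ( num ) $]
Step 13: reduce E->E + T. Stack=[E] ptr=5 lookahead=+ remaining=[+ ( num ) $]
Step 14: shift +. Stack=[E +] ptr=6 lookahead=( remaining=[( num ) $]
Step 15: shift (. Stack=[E + (] ptr=7 lookahead=num remaining=[num ) $]
Step 16: shift num. Stack=[E + ( num] ptr=8 lookahead=) remaining=[) $]
Step 17: reduce F->num. Stack=[E + ( F] ptr=8 lookahead=) remaining=[) $]
Step 18: reduce T->F. Stack=[E + ( T] ptr=8 lookahead=) remaining=[) $]
Step 19: reduce E->T. Stack=[E + ( E] ptr=8 lookahead=) remaining=[) $]
Step 20: shift ). Stack=[E + ( E )] ptr=9 lookahead=$ remaining=[$]
Step 21: reduce F->( E ). Stack=[E + F] ptr=9 lookahead=$ remaining=[$]
Step 22: reduce T->F. Stack=[E + T] ptr=9 lookahead=$ remaining=[$]
Step 23: reduce E->E + T. Stack=[E] ptr=9 lookahead=$ remaining=[$]
Step 24: accept. Stack=[E] ptr=9 lookahead=$ remaining=[$]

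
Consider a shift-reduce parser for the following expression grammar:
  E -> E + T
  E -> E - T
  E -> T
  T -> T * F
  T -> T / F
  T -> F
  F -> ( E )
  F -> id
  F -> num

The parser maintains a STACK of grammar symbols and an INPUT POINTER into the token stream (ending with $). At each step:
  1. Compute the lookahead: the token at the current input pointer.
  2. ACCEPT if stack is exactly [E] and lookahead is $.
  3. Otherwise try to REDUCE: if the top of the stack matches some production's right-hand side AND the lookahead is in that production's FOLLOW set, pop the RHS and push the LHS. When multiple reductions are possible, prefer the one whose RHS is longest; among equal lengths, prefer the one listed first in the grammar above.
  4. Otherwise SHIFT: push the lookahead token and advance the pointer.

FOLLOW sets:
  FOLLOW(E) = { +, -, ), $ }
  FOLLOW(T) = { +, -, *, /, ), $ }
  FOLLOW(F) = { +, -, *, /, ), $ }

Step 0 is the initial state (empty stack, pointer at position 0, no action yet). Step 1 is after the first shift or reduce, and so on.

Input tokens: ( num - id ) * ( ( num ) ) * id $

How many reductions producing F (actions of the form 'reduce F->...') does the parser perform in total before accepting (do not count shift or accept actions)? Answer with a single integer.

Step 1: shift (. Stack=[(] ptr=1 lookahead=num remaining=[num - id ) * ( ( num ) ) * id $]
Step 2: shift num. Stack=[( num] ptr=2 lookahead=- remaining=[- id ) * ( ( num ) ) * id $]
Step 3: reduce F->num. Stack=[( F] ptr=2 lookahead=- remaining=[- id ) * ( ( num ) ) * id $]
Step 4: reduce T->F. Stack=[( T] ptr=2 lookahead=- remaining=[- id ) * ( ( num ) ) * id $]
Step 5: reduce E->T. Stack=[( E] ptr=2 lookahead=- remaining=[- id ) * ( ( num ) ) * id $]
Step 6: shift -. Stack=[( E -] ptr=3 lookahead=id remaining=[id ) * ( ( num ) ) * id $]
Step 7: shift id. Stack=[( E - id] ptr=4 lookahead=) remaining=[) * ( ( num ) ) * id $]
Step 8: reduce F->id. Stack=[( E - F] ptr=4 lookahead=) remaining=[) * ( ( num ) ) * id $]
Step 9: reduce T->F. Stack=[( E - T] ptr=4 lookahead=) remaining=[) * ( ( num ) ) * id $]
Step 10: reduce E->E - T. Stack=[( E] ptr=4 lookahead=) remaining=[) * ( ( num ) ) * id $]
Step 11: shift ). Stack=[( E )] ptr=5 lookahead=* remaining=[* ( ( num ) ) * id $]
Step 12: reduce F->( E ). Stack=[F] ptr=5 lookahead=* remaining=[* ( ( num ) ) * id $]
Step 13: reduce T->F. Stack=[T] ptr=5 lookahead=* remaining=[* ( ( num ) ) * id $]
Step 14: shift *. Stack=[T *] ptr=6 lookahead=( remaining=[( ( num ) ) * id $]
Step 15: shift (. Stack=[T * (] ptr=7 lookahead=( remaining=[( num ) ) * id $]
Step 16: shift (. Stack=[T * ( (] ptr=8 lookahead=num remaining=[num ) ) * id $]
Step 17: shift num. Stack=[T * ( ( num] ptr=9 lookahead=) remaining=[) ) * id $]
Step 18: reduce F->num. Stack=[T * ( ( F] ptr=9 lookahead=) remaining=[) ) * id $]
Step 19: reduce T->F. Stack=[T * ( ( T] ptr=9 lookahead=) remaining=[) ) * id $]
Step 20: reduce E->T. Stack=[T * ( ( E] ptr=9 lookahead=) remaining=[) ) * id $]
Step 21: shift ). Stack=[T * ( ( E )] ptr=10 lookahead=) remaining=[) * id $]
Step 22: reduce F->( E ). Stack=[T * ( F] ptr=10 lookahead=) remaining=[) * id $]
Step 23: reduce T->F. Stack=[T * ( T] ptr=10 lookahead=) remaining=[) * id $]
Step 24: reduce E->T. Stack=[T * ( E] ptr=10 lookahead=) remaining=[) * id $]
Step 25: shift ). Stack=[T * ( E )] ptr=11 lookahead=* remaining=[* id $]
Step 26: reduce F->( E ). Stack=[T * F] ptr=11 lookahead=* remaining=[* id $]
Step 27: reduce T->T * F. Stack=[T] ptr=11 lookahead=* remaining=[* id $]
Step 28: shift *. Stack=[T *] ptr=12 lookahead=id remaining=[id $]
Step 29: shift id. Stack=[T * id] ptr=13 lookahead=$ remaining=[$]
Step 30: reduce F->id. Stack=[T * F] ptr=13 lookahead=$ remaining=[$]
Step 31: reduce T->T * F. Stack=[T] ptr=13 lookahead=$ remaining=[$]
Step 32: reduce E->T. Stack=[E] ptr=13 lookahead=$ remaining=[$]
Step 33: accept. Stack=[E] ptr=13 lookahead=$ remaining=[$]

Answer: 7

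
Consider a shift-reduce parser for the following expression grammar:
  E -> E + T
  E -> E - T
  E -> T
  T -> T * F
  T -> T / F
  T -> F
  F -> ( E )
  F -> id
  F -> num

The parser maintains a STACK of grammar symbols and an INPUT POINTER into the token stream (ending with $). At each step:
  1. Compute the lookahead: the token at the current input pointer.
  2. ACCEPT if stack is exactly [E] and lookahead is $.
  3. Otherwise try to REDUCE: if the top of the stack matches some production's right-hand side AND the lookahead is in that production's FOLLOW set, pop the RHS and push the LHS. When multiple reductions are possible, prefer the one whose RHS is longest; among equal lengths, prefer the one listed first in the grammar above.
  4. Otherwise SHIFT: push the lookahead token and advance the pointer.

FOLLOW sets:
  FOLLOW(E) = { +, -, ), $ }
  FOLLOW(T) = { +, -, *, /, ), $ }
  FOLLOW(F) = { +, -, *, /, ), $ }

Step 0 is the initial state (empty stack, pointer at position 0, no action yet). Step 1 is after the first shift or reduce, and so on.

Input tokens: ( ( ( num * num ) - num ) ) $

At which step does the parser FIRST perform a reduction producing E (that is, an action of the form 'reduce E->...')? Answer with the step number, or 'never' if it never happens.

Step 1: shift (. Stack=[(] ptr=1 lookahead=( remaining=[( ( num * num ) - num ) ) $]
Step 2: shift (. Stack=[( (] ptr=2 lookahead=( remaining=[( num * num ) - num ) ) $]
Step 3: shift (. Stack=[( ( (] ptr=3 lookahead=num remaining=[num * num ) - num ) ) $]
Step 4: shift num. Stack=[( ( ( num] ptr=4 lookahead=* remaining=[* num ) - num ) ) $]
Step 5: reduce F->num. Stack=[( ( ( F] ptr=4 lookahead=* remaining=[* num ) - num ) ) $]
Step 6: reduce T->F. Stack=[( ( ( T] ptr=4 lookahead=* remaining=[* num ) - num ) ) $]
Step 7: shift *. Stack=[( ( ( T *] ptr=5 lookahead=num remaining=[num ) - num ) ) $]
Step 8: shift num. Stack=[( ( ( T * num] ptr=6 lookahead=) remaining=[) - num ) ) $]
Step 9: reduce F->num. Stack=[( ( ( T * F] ptr=6 lookahead=) remaining=[) - num ) ) $]
Step 10: reduce T->T * F. Stack=[( ( ( T] ptr=6 lookahead=) remaining=[) - num ) ) $]
Step 11: reduce E->T. Stack=[( ( ( E] ptr=6 lookahead=) remaining=[) - num ) ) $]

Answer: 11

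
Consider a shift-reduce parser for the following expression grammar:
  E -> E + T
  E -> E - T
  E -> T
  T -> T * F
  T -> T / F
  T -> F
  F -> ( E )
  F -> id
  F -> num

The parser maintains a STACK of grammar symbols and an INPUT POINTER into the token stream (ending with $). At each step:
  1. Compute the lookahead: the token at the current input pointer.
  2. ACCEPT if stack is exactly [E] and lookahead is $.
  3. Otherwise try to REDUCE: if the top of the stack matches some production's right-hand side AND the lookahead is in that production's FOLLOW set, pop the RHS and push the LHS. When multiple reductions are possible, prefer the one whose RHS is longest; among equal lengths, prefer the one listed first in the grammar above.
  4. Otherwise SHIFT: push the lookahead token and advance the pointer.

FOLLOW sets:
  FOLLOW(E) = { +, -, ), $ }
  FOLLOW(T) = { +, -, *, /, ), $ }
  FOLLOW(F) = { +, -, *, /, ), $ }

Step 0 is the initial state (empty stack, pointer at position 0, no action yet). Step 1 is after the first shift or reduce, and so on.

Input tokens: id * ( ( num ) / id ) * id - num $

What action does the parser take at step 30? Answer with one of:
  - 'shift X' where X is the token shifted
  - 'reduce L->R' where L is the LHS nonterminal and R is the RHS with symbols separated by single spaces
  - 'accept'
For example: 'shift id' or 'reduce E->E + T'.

Step 1: shift id. Stack=[id] ptr=1 lookahead=* remaining=[* ( ( num ) / id ) * id - num $]
Step 2: reduce F->id. Stack=[F] ptr=1 lookahead=* remaining=[* ( ( num ) / id ) * id - num $]
Step 3: reduce T->F. Stack=[T] ptr=1 lookahead=* remaining=[* ( ( num ) / id ) * id - num $]
Step 4: shift *. Stack=[T *] ptr=2 lookahead=( remaining=[( ( num ) / id ) * id - num $]
Step 5: shift (. Stack=[T * (] ptr=3 lookahead=( remaining=[( num ) / id ) * id - num $]
Step 6: shift (. Stack=[T * ( (] ptr=4 lookahead=num remaining=[num ) / id ) * id - num $]
Step 7: shift num. Stack=[T * ( ( num] ptr=5 lookahead=) remaining=[) / id ) * id - num $]
Step 8: reduce F->num. Stack=[T * ( ( F] ptr=5 lookahead=) remaining=[) / id ) * id - num $]
Step 9: reduce T->F. Stack=[T * ( ( T] ptr=5 lookahead=) remaining=[) / id ) * id - num $]
Step 10: reduce E->T. Stack=[T * ( ( E] ptr=5 lookahead=) remaining=[) / id ) * id - num $]
Step 11: shift ). Stack=[T * ( ( E )] ptr=6 lookahead=/ remaining=[/ id ) * id - num $]
Step 12: reduce F->( E ). Stack=[T * ( F] ptr=6 lookahead=/ remaining=[/ id ) * id - num $]
Step 13: reduce T->F. Stack=[T * ( T] ptr=6 lookahead=/ remaining=[/ id ) * id - num $]
Step 14: shift /. Stack=[T * ( T /] ptr=7 lookahead=id remaining=[id ) * id - num $]
Step 15: shift id. Stack=[T * ( T / id] ptr=8 lookahead=) remaining=[) * id - num $]
Step 16: reduce F->id. Stack=[T * ( T / F] ptr=8 lookahead=) remaining=[) * id - num $]
Step 17: reduce T->T / F. Stack=[T * ( T] ptr=8 lookahead=) remaining=[) * id - num $]
Step 18: reduce E->T. Stack=[T * ( E] ptr=8 lookahead=) remaining=[) * id - num $]
Step 19: shift ). Stack=[T * ( E )] ptr=9 lookahead=* remaining=[* id - num $]
Step 20: reduce F->( E ). Stack=[T * F] ptr=9 lookahead=* remaining=[* id - num $]
Step 21: reduce T->T * F. Stack=[T] ptr=9 lookahead=* remaining=[* id - num $]
Step 22: shift *. Stack=[T *] ptr=10 lookahead=id remaining=[id - num $]
Step 23: shift id. Stack=[T * id] ptr=11 lookahead=- remaining=[- num $]
Step 24: reduce F->id. Stack=[T * F] ptr=11 lookahead=- remaining=[- num $]
Step 25: reduce T->T * F. Stack=[T] ptr=11 lookahead=- remaining=[- num $]
Step 26: reduce E->T. Stack=[E] ptr=11 lookahead=- remaining=[- num $]
Step 27: shift -. Stack=[E -] ptr=12 lookahead=num remaining=[num $]
Step 28: shift num. Stack=[E - num] ptr=13 lookahead=$ remaining=[$]
Step 29: reduce F->num. Stack=[E - F] ptr=13 lookahead=$ remaining=[$]
Step 30: reduce T->F. Stack=[E - T] ptr=13 lookahead=$ remaining=[$]

Answer: reduce T->F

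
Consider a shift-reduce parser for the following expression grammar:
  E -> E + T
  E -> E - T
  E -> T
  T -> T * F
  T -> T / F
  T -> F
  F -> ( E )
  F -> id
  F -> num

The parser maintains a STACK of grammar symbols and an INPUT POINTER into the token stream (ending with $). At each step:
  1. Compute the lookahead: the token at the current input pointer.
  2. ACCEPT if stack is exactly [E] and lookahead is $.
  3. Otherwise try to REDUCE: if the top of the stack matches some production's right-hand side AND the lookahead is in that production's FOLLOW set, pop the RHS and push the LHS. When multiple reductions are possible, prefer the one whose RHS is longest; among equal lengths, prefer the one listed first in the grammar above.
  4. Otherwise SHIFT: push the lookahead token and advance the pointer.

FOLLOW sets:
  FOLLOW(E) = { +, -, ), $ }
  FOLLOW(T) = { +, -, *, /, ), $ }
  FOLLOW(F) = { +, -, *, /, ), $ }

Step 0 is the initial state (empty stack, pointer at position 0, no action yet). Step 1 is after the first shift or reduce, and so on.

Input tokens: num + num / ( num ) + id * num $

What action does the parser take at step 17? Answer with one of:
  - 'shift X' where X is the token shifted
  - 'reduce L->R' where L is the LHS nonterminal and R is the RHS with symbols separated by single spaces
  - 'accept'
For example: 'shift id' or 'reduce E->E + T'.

Answer: reduce T->T / F

Derivation:
Step 1: shift num. Stack=[num] ptr=1 lookahead=+ remaining=[+ num / ( num ) + id * num $]
Step 2: reduce F->num. Stack=[F] ptr=1 lookahead=+ remaining=[+ num / ( num ) + id * num $]
Step 3: reduce T->F. Stack=[T] ptr=1 lookahead=+ remaining=[+ num / ( num ) + id * num $]
Step 4: reduce E->T. Stack=[E] ptr=1 lookahead=+ remaining=[+ num / ( num ) + id * num $]
Step 5: shift +. Stack=[E +] ptr=2 lookahead=num remaining=[num / ( num ) + id * num $]
Step 6: shift num. Stack=[E + num] ptr=3 lookahead=/ remaining=[/ ( num ) + id * num $]
Step 7: reduce F->num. Stack=[E + F] ptr=3 lookahead=/ remaining=[/ ( num ) + id * num $]
Step 8: reduce T->F. Stack=[E + T] ptr=3 lookahead=/ remaining=[/ ( num ) + id * num $]
Step 9: shift /. Stack=[E + T /] ptr=4 lookahead=( remaining=[( num ) + id * num $]
Step 10: shift (. Stack=[E + T / (] ptr=5 lookahead=num remaining=[num ) + id * num $]
Step 11: shift num. Stack=[E + T / ( num] ptr=6 lookahead=) remaining=[) + id * num $]
Step 12: reduce F->num. Stack=[E + T / ( F] ptr=6 lookahead=) remaining=[) + id * num $]
Step 13: reduce T->F. Stack=[E + T / ( T] ptr=6 lookahead=) remaining=[) + id * num $]
Step 14: reduce E->T. Stack=[E + T / ( E] ptr=6 lookahead=) remaining=[) + id * num $]
Step 15: shift ). Stack=[E + T / ( E )] ptr=7 lookahead=+ remaining=[+ id * num $]
Step 16: reduce F->( E ). Stack=[E + T / F] ptr=7 lookahead=+ remaining=[+ id * num $]
Step 17: reduce T->T / F. Stack=[E + T] ptr=7 lookahead=+ remaining=[+ id * num $]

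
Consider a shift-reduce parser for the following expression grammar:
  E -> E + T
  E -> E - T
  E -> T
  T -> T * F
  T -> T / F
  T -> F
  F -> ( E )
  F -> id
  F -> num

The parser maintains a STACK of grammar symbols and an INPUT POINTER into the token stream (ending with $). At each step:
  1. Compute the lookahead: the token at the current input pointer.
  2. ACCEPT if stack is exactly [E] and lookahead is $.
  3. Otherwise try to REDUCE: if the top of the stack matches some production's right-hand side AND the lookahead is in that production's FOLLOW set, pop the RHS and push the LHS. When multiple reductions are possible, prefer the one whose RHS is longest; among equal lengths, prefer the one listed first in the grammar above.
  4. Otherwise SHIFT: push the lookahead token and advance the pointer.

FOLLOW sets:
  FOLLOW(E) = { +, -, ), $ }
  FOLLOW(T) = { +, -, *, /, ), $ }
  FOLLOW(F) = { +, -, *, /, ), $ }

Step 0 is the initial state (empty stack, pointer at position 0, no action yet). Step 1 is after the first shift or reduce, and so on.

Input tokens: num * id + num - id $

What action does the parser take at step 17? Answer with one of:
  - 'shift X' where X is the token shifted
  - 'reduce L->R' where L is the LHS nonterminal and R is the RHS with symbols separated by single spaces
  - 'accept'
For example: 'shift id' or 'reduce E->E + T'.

Answer: reduce T->F

Derivation:
Step 1: shift num. Stack=[num] ptr=1 lookahead=* remaining=[* id + num - id $]
Step 2: reduce F->num. Stack=[F] ptr=1 lookahead=* remaining=[* id + num - id $]
Step 3: reduce T->F. Stack=[T] ptr=1 lookahead=* remaining=[* id + num - id $]
Step 4: shift *. Stack=[T *] ptr=2 lookahead=id remaining=[id + num - id $]
Step 5: shift id. Stack=[T * id] ptr=3 lookahead=+ remaining=[+ num - id $]
Step 6: reduce F->id. Stack=[T * F] ptr=3 lookahead=+ remaining=[+ num - id $]
Step 7: reduce T->T * F. Stack=[T] ptr=3 lookahead=+ remaining=[+ num - id $]
Step 8: reduce E->T. Stack=[E] ptr=3 lookahead=+ remaining=[+ num - id $]
Step 9: shift +. Stack=[E +] ptr=4 lookahead=num remaining=[num - id $]
Step 10: shift num. Stack=[E + num] ptr=5 lookahead=- remaining=[- id $]
Step 11: reduce F->num. Stack=[E + F] ptr=5 lookahead=- remaining=[- id $]
Step 12: reduce T->F. Stack=[E + T] ptr=5 lookahead=- remaining=[- id $]
Step 13: reduce E->E + T. Stack=[E] ptr=5 lookahead=- remaining=[- id $]
Step 14: shift -. Stack=[E -] ptr=6 lookahead=id remaining=[id $]
Step 15: shift id. Stack=[E - id] ptr=7 lookahead=$ remaining=[$]
Step 16: reduce F->id. Stack=[E - F] ptr=7 lookahead=$ remaining=[$]
Step 17: reduce T->F. Stack=[E - T] ptr=7 lookahead=$ remaining=[$]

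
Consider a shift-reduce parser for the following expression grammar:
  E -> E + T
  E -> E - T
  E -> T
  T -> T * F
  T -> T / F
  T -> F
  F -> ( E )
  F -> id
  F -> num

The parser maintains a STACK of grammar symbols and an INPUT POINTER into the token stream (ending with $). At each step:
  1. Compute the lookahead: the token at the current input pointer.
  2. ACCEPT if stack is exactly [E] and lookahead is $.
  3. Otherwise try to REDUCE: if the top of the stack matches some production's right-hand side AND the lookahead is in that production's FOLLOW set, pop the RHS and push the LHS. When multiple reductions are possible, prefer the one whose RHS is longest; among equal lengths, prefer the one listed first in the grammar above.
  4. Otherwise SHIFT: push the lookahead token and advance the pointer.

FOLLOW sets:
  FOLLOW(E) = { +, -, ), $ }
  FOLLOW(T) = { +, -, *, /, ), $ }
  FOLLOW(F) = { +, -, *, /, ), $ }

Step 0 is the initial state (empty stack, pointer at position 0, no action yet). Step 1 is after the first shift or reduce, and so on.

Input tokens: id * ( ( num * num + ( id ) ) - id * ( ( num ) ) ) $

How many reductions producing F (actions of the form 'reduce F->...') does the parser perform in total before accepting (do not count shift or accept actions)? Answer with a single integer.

Answer: 11

Derivation:
Step 1: shift id. Stack=[id] ptr=1 lookahead=* remaining=[* ( ( num * num + ( id ) ) - id * ( ( num ) ) ) $]
Step 2: reduce F->id. Stack=[F] ptr=1 lookahead=* remaining=[* ( ( num * num + ( id ) ) - id * ( ( num ) ) ) $]
Step 3: reduce T->F. Stack=[T] ptr=1 lookahead=* remaining=[* ( ( num * num + ( id ) ) - id * ( ( num ) ) ) $]
Step 4: shift *. Stack=[T *] ptr=2 lookahead=( remaining=[( ( num * num + ( id ) ) - id * ( ( num ) ) ) $]
Step 5: shift (. Stack=[T * (] ptr=3 lookahead=( remaining=[( num * num + ( id ) ) - id * ( ( num ) ) ) $]
Step 6: shift (. Stack=[T * ( (] ptr=4 lookahead=num remaining=[num * num + ( id ) ) - id * ( ( num ) ) ) $]
Step 7: shift num. Stack=[T * ( ( num] ptr=5 lookahead=* remaining=[* num + ( id ) ) - id * ( ( num ) ) ) $]
Step 8: reduce F->num. Stack=[T * ( ( F] ptr=5 lookahead=* remaining=[* num + ( id ) ) - id * ( ( num ) ) ) $]
Step 9: reduce T->F. Stack=[T * ( ( T] ptr=5 lookahead=* remaining=[* num + ( id ) ) - id * ( ( num ) ) ) $]
Step 10: shift *. Stack=[T * ( ( T *] ptr=6 lookahead=num remaining=[num + ( id ) ) - id * ( ( num ) ) ) $]
Step 11: shift num. Stack=[T * ( ( T * num] ptr=7 lookahead=+ remaining=[+ ( id ) ) - id * ( ( num ) ) ) $]
Step 12: reduce F->num. Stack=[T * ( ( T * F] ptr=7 lookahead=+ remaining=[+ ( id ) ) - id * ( ( num ) ) ) $]
Step 13: reduce T->T * F. Stack=[T * ( ( T] ptr=7 lookahead=+ remaining=[+ ( id ) ) - id * ( ( num ) ) ) $]
Step 14: reduce E->T. Stack=[T * ( ( E] ptr=7 lookahead=+ remaining=[+ ( id ) ) - id * ( ( num ) ) ) $]
Step 15: shift +. Stack=[T * ( ( E +] ptr=8 lookahead=( remaining=[( id ) ) - id * ( ( num ) ) ) $]
Step 16: shift (. Stack=[T * ( ( E + (] ptr=9 lookahead=id remaining=[id ) ) - id * ( ( num ) ) ) $]
Step 17: shift id. Stack=[T * ( ( E + ( id] ptr=10 lookahead=) remaining=[) ) - id * ( ( num ) ) ) $]
Step 18: reduce F->id. Stack=[T * ( ( E + ( F] ptr=10 lookahead=) remaining=[) ) - id * ( ( num ) ) ) $]
Step 19: reduce T->F. Stack=[T * ( ( E + ( T] ptr=10 lookahead=) remaining=[) ) - id * ( ( num ) ) ) $]
Step 20: reduce E->T. Stack=[T * ( ( E + ( E] ptr=10 lookahead=) remaining=[) ) - id * ( ( num ) ) ) $]
Step 21: shift ). Stack=[T * ( ( E + ( E )] ptr=11 lookahead=) remaining=[) - id * ( ( num ) ) ) $]
Step 22: reduce F->( E ). Stack=[T * ( ( E + F] ptr=11 lookahead=) remaining=[) - id * ( ( num ) ) ) $]
Step 23: reduce T->F. Stack=[T * ( ( E + T] ptr=11 lookahead=) remaining=[) - id * ( ( num ) ) ) $]
Step 24: reduce E->E + T. Stack=[T * ( ( E] ptr=11 lookahead=) remaining=[) - id * ( ( num ) ) ) $]
Step 25: shift ). Stack=[T * ( ( E )] ptr=12 lookahead=- remaining=[- id * ( ( num ) ) ) $]
Step 26: reduce F->( E ). Stack=[T * ( F] ptr=12 lookahead=- remaining=[- id * ( ( num ) ) ) $]
Step 27: reduce T->F. Stack=[T * ( T] ptr=12 lookahead=- remaining=[- id * ( ( num ) ) ) $]
Step 28: reduce E->T. Stack=[T * ( E] ptr=12 lookahead=- remaining=[- id * ( ( num ) ) ) $]
Step 29: shift -. Stack=[T * ( E -] ptr=13 lookahead=id remaining=[id * ( ( num ) ) ) $]
Step 30: shift id. Stack=[T * ( E - id] ptr=14 lookahead=* remaining=[* ( ( num ) ) ) $]
Step 31: reduce F->id. Stack=[T * ( E - F] ptr=14 lookahead=* remaining=[* ( ( num ) ) ) $]
Step 32: reduce T->F. Stack=[T * ( E - T] ptr=14 lookahead=* remaining=[* ( ( num ) ) ) $]
Step 33: shift *. Stack=[T * ( E - T *] ptr=15 lookahead=( remaining=[( ( num ) ) ) $]
Step 34: shift (. Stack=[T * ( E - T * (] ptr=16 lookahead=( remaining=[( num ) ) ) $]
Step 35: shift (. Stack=[T * ( E - T * ( (] ptr=17 lookahead=num remaining=[num ) ) ) $]
Step 36: shift num. Stack=[T * ( E - T * ( ( num] ptr=18 lookahead=) remaining=[) ) ) $]
Step 37: reduce F->num. Stack=[T * ( E - T * ( ( F] ptr=18 lookahead=) remaining=[) ) ) $]
Step 38: reduce T->F. Stack=[T * ( E - T * ( ( T] ptr=18 lookahead=) remaining=[) ) ) $]
Step 39: reduce E->T. Stack=[T * ( E - T * ( ( E] ptr=18 lookahead=) remaining=[) ) ) $]
Step 40: shift ). Stack=[T * ( E - T * ( ( E )] ptr=19 lookahead=) remaining=[) ) $]
Step 41: reduce F->( E ). Stack=[T * ( E - T * ( F] ptr=19 lookahead=) remaining=[) ) $]
Step 42: reduce T->F. Stack=[T * ( E - T * ( T] ptr=19 lookahead=) remaining=[) ) $]
Step 43: reduce E->T. Stack=[T * ( E - T * ( E] ptr=19 lookahead=) remaining=[) ) $]
Step 44: shift ). Stack=[T * ( E - T * ( E )] ptr=20 lookahead=) remaining=[) $]
Step 45: reduce F->( E ). Stack=[T * ( E - T * F] ptr=20 lookahead=) remaining=[) $]
Step 46: reduce T->T * F. Stack=[T * ( E - T] ptr=20 lookahead=) remaining=[) $]
Step 47: reduce E->E - T. Stack=[T * ( E] ptr=20 lookahead=) remaining=[) $]
Step 48: shift ). Stack=[T * ( E )] ptr=21 lookahead=$ remaining=[$]
Step 49: reduce F->( E ). Stack=[T * F] ptr=21 lookahead=$ remaining=[$]
Step 50: reduce T->T * F. Stack=[T] ptr=21 lookahead=$ remaining=[$]
Step 51: reduce E->T. Stack=[E] ptr=21 lookahead=$ remaining=[$]
Step 52: accept. Stack=[E] ptr=21 lookahead=$ remaining=[$]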